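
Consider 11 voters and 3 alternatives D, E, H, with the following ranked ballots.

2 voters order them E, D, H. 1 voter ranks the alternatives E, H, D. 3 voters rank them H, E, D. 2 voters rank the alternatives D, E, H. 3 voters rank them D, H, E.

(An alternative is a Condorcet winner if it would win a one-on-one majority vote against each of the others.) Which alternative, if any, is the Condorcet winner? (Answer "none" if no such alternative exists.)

none

Pairwise majorities:
D vs E: 2+3 = 5 for D, 6 for E — E by 6–5.
D vs H: 7 to 4, D.
E vs H: 2+1+2 = 5 for E, 6 for H — H by 6–5.
Each alternative drops at least one matchup (D loses to E; E loses to H; H loses to D); the cycle D > H > E > D rules out a Condorcet winner.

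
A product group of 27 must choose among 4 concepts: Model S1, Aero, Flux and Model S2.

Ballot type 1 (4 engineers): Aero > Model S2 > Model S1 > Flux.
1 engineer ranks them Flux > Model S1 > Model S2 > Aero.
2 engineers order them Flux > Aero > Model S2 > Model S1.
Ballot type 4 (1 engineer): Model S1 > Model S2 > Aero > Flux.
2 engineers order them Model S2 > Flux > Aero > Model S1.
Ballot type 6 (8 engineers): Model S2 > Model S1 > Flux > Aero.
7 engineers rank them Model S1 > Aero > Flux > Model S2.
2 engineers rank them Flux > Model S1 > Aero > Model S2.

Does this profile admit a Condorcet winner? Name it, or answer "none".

Pairwise majorities:
Model S1 vs Aero: Model S1, 19–8.
Model S1 vs Flux: Model S1 wins 20–7.
Model S1 vs Model S2: Model S2, 16–11.
Aero vs Flux: Flux wins 15–12.
Aero–Model S2: Aero 15–12.
Flux–Model S2: Model S2 15–12.
No design is unbeaten: Model S1 loses to Model S2; Aero loses to Model S1; Flux loses to Model S1; Model S2 loses to Aero. In particular Model S1 → Aero → Model S2 → Model S1 is a majority cycle — no Condorcet winner exists.

none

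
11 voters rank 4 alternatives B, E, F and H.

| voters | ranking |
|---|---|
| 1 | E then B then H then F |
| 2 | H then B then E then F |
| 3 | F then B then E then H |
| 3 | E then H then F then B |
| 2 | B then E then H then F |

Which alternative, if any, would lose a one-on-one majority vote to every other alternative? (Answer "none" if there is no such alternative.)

none

Head-to-head results (11 voters):
B–E: B 7–4.
B–F: F 6–5.
B vs H: B wins 6–5.
E–F: E 8–3.
E vs H: E preferred on 1+3+3+2 = 9 ballots; E wins 9–2.
F vs H: F is ranked higher on 3 ballots, H on 8. H wins 8–3.
Every alternative wins at least one matchup (B beats E; E beats F; F beats B; H beats F), so there is no Condorcet loser.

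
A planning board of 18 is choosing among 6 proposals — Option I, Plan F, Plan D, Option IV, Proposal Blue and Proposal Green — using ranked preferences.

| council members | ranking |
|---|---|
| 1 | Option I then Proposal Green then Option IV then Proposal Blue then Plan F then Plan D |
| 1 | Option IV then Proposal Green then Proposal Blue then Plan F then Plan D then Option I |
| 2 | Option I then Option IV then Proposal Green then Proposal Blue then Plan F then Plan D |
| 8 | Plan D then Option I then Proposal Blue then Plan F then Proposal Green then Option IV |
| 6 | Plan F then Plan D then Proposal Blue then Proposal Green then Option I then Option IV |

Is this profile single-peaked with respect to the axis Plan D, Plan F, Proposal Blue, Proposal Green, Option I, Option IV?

Axis positions: Plan D=1, Plan F=2, Proposal Blue=3, Proposal Green=4, Option I=5, Option IV=6.
Ballot type 1 (peak Option I at position 5): ranking walks positions 5-4-6-3-2-1, expanding outward from the peak — single-peaked.
Ballot type 2: ranking walks positions 6-4-3-2-1-5; Proposal Green is ranked above Option I even though Option I lies between Proposal Green and the peak Option IV on the axis — preferences dip and rise again. Not single-peaked.
Ballot type 3 (peak Option I at position 5): ranking walks positions 5-6-4-3-2-1, expanding outward from the peak — single-peaked.
Ballot type 4: ranking walks positions 1-5-3-2-4-6; Option I is ranked above Plan F even though Plan F lies between Option I and the peak Plan D on the axis — preferences dip and rise again. Not single-peaked.
Ballot type 5 (peak Plan F at position 2): ranking walks positions 2-1-3-4-5-6, expanding outward from the peak — single-peaked.
Ballot type 2 violates single-peakedness, so the profile is not single-peaked on this axis.

no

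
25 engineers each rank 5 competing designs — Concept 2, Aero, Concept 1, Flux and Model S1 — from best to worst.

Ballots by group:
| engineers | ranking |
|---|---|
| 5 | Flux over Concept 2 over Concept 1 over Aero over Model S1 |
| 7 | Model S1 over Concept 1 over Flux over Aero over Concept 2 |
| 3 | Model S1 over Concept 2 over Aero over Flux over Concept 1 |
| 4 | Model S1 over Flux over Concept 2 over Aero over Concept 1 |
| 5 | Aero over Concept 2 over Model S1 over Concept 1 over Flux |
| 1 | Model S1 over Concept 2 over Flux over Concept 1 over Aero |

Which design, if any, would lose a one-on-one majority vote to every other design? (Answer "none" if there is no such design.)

Pairwise majorities:
Concept 2 vs Aero: Concept 2 preferred on 5+3+4+1 = 13 ballots; Concept 2 wins 13–12.
Concept 2 vs Concept 1: Concept 2 is ranked higher on 5+3+4+5+1 = 18 ballots, Concept 1 on 7. Concept 2 wins 18–7.
Concept 2 vs Flux: Flux wins 16–9.
Concept 2 vs Model S1: Model S1, 15–10.
Aero vs Concept 1: Concept 1 wins 13–12.
Aero–Flux: Flux 17–8.
Aero vs Model S1: Model S1, 15–10.
Concept 1 vs Flux: Concept 1 preferred on 7+5 = 12 ballots; Flux wins 13–12.
Concept 1 vs Model S1: 5 to 20, Model S1.
Flux vs Model S1: Model S1 wins 20–5.
Aero is beaten in every head-to-head and is the Condorcet loser.

Aero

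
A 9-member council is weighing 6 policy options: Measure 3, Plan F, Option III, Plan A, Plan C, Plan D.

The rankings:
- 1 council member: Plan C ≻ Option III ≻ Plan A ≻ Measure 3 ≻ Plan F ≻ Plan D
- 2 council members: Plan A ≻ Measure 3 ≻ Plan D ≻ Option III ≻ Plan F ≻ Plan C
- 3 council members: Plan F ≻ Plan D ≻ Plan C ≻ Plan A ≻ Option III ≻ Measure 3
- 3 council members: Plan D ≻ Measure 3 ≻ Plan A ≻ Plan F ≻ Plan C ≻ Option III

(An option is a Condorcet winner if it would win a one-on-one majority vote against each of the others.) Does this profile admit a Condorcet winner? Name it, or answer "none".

Head-to-head results (9 council members):
Measure 3 vs Plan F: Measure 3 preferred on 1+2+3 = 6 ballots; Measure 3 wins 6–3.
Measure 3 vs Option III: Measure 3 preferred on 2+3 = 5 ballots; Measure 3 wins 5–4.
Measure 3 vs Plan A: Measure 3 is ranked higher on 3 ballots, Plan A on 6. Plan A wins 6–3.
Measure 3 vs Plan C: 2+3 = 5 for Measure 3, 4 for Plan C — Measure 3 by 5–4.
Measure 3 vs Plan D: Measure 3 preferred on 1+2 = 3 ballots; Plan D wins 6–3.
Plan F vs Option III: 6 to 3, Plan F.
Plan F vs Plan A: Plan F preferred on 3 ballots; Plan A wins 6–3.
Plan F vs Plan C: Plan F preferred on 2+3+3 = 8 ballots; Plan F wins 8–1.
Plan F vs Plan D: Plan F preferred on 1+3 = 4 ballots; Plan D wins 5–4.
Option III vs Plan A: 1 for Option III, 8 for Plan A — Plan A by 8–1.
Option III vs Plan C: Option III preferred on 2 ballots; Plan C wins 7–2.
Option III vs Plan D: Option III preferred on 1 ballot; Plan D wins 8–1.
Plan A vs Plan C: Plan A preferred on 2+3 = 5 ballots; Plan A wins 5–4.
Plan A vs Plan D: Plan A is ranked higher on 1+2 = 3 ballots, Plan D on 6. Plan D wins 6–3.
Plan C vs Plan D: Plan C preferred on 1 ballot; Plan D wins 8–1.
Plan D beats each of Measure 3, Plan F, Option III, Plan A, Plan C — Plan D is the Condorcet winner.

Plan D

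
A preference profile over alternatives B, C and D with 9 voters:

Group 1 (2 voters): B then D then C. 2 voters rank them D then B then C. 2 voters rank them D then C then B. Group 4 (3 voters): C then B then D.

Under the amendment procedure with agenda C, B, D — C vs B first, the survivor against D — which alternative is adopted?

D

Round 1: C vs B — 5–4, C advances.
Round 2: C vs D — 3–6, D advances.
D survives the agenda.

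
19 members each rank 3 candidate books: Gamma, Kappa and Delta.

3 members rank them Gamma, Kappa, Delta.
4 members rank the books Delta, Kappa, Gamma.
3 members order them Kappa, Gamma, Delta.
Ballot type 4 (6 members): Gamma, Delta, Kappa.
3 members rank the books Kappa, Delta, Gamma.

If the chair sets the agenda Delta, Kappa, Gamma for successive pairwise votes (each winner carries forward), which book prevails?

Round 1: Delta vs Kappa — 10–9, Delta advances.
Round 2: Delta vs Gamma — 7–12, Gamma advances.
Gamma survives the agenda.

Gamma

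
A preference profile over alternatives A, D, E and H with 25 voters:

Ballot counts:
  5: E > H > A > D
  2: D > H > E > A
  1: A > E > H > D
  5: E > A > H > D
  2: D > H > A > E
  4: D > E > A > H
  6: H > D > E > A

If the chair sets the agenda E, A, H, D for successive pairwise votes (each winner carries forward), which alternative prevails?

Round 1: E vs A — 22–3, E advances.
Round 2: E vs H — 15–10, E advances.
Round 3: E vs D — 11–14, D advances.
The agenda winner is D.

D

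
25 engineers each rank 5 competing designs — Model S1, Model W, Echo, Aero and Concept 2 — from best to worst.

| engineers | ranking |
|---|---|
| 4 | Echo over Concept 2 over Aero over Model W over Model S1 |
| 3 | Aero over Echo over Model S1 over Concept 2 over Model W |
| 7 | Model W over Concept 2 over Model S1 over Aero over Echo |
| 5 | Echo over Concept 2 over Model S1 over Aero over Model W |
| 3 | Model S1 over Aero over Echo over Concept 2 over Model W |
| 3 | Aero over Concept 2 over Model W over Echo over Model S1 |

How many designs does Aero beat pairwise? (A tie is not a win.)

2

Aero against each rival (25 engineers):
Aero vs Model S1: 10 to 15, Model S1.
Aero vs Model W: Aero wins 18–7.
Aero vs Echo: 3+7+3+3 = 16 for Aero, 9 for Echo — Aero by 16–9.
Aero vs Concept 2: 3+3+3 = 9 for Aero, 16 for Concept 2 — Concept 2 by 16–9.
Aero beats Model W, Echo; loses to Model S1, Concept 2 — 2 pairwise wins.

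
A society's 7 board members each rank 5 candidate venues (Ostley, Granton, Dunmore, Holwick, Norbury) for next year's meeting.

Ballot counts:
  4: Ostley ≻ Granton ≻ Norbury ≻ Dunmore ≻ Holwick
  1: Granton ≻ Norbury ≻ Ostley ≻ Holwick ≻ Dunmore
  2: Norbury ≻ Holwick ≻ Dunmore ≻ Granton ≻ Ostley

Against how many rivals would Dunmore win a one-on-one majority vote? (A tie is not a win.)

Dunmore against each rival (7 organisers):
Dunmore vs Ostley: Dunmore preferred on 2 ballots; Ostley wins 5–2.
Dunmore vs Granton: Granton, 5–2.
Dunmore vs Holwick: Dunmore wins 4–3.
Dunmore–Norbury: Norbury 7–0.
Dunmore beats Holwick; loses to Ostley, Granton, Norbury — 1 pairwise win.

1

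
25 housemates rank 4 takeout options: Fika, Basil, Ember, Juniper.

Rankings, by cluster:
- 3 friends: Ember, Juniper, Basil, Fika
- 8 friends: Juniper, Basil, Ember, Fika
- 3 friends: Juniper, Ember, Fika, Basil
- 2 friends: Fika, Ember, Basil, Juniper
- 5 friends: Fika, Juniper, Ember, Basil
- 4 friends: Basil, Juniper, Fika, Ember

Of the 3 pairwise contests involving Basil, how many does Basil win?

1

Basil against each rival (25 friends):
Basil vs Fika: Basil is ranked higher on 3+8+4 = 15 ballots, Fika on 10. Basil wins 15–10.
Basil vs Ember: Basil is ranked higher on 8+4 = 12 ballots, Ember on 13. Ember wins 13–12.
Basil vs Juniper: 6 to 19, Juniper.
Basil beats Fika; loses to Ember, Juniper — 1 pairwise win.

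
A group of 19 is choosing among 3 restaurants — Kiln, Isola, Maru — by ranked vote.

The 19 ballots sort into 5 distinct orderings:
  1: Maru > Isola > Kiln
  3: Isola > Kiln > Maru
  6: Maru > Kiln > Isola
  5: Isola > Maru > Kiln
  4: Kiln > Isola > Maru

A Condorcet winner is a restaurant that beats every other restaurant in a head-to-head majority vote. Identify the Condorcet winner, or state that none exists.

none

Check each pair by majority over 19 ballots:
Kiln vs Isola: Kiln is ranked higher on 6+4 = 10 ballots, Isola on 9. Kiln wins 10–9.
Kiln vs Maru: 3+4 = 7 for Kiln, 12 for Maru — Maru by 12–7.
Isola vs Maru: Isola preferred on 3+5+4 = 12 ballots; Isola wins 12–7.
Each restaurant drops at least one matchup (Kiln loses to Maru; Isola loses to Kiln; Maru loses to Isola); the cycle Kiln beats Isola beats Maru beats Kiln rules out a Condorcet winner.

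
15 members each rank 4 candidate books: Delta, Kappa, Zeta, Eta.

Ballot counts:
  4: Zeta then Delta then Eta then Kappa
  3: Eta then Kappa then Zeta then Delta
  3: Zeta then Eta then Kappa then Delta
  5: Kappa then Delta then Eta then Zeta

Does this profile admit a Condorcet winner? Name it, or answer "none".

Pairwise majorities:
Delta vs Kappa: Kappa wins 11–4.
Delta–Zeta: Zeta 10–5.
Delta vs Eta: Delta wins 9–6.
Kappa vs Zeta: Kappa, 8–7.
Kappa vs Eta: Eta, 10–5.
Zeta vs Eta: Eta, 8–7.
No book is unbeaten: Delta loses to Kappa; Kappa loses to Eta; Zeta loses to Kappa; Eta loses to Delta. In particular Delta > Eta > Kappa > Delta is a majority cycle — no Condorcet winner exists.

none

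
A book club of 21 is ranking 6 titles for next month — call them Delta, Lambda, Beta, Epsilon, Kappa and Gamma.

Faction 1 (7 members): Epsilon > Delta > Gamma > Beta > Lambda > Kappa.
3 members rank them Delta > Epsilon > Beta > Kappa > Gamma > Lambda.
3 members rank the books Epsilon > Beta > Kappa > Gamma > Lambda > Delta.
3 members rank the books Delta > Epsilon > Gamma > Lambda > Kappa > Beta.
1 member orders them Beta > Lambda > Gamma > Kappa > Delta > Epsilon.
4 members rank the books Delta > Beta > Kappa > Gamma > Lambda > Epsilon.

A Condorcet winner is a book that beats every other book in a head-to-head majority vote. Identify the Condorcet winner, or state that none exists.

Pairwise majorities:
Delta vs Lambda: 7+3+3+4 = 17 for Delta, 4 for Lambda — Delta by 17–4.
Delta vs Beta: Delta is ranked higher on 7+3+3+4 = 17 ballots, Beta on 4. Delta wins 17–4.
Delta vs Epsilon: Delta is ranked higher on 3+3+1+4 = 11 ballots, Epsilon on 10. Delta wins 11–10.
Delta vs Kappa: 17 to 4, Delta.
Delta vs Gamma: Delta is ranked higher on 7+3+3+4 = 17 ballots, Gamma on 4. Delta wins 17–4.
Lambda vs Beta: Lambda is ranked higher on 3 ballots, Beta on 18. Beta wins 18–3.
Lambda vs Epsilon: 5 to 16, Epsilon.
Lambda vs Kappa: Lambda is ranked higher on 7+3+1 = 11 ballots, Kappa on 10. Lambda wins 11–10.
Lambda vs Gamma: 1 for Lambda, 20 for Gamma — Gamma by 20–1.
Beta vs Epsilon: 1+4 = 5 for Beta, 16 for Epsilon — Epsilon by 16–5.
Beta vs Kappa: 18 to 3, Beta.
Beta vs Gamma: Beta is ranked higher on 3+3+1+4 = 11 ballots, Gamma on 10. Beta wins 11–10.
Epsilon vs Kappa: Epsilon preferred on 7+3+3+3 = 16 ballots; Epsilon wins 16–5.
Epsilon vs Gamma: 16 to 5, Epsilon.
Kappa vs Gamma: Kappa preferred on 3+3+4 = 10 ballots; Gamma wins 11–10.
Only Delta has no losses; Delta is the Condorcet winner.

Delta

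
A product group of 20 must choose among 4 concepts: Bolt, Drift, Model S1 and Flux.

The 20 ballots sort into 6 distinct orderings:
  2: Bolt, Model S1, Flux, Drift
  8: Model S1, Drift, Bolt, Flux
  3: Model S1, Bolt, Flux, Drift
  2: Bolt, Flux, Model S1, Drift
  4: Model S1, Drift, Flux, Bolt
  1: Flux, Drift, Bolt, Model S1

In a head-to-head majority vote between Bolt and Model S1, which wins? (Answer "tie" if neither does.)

Ballots ranking Bolt above Model S1: 2 + 2 + 1 = 5.
Ballots ranking Model S1 above Bolt: 20 − 5 = 15.
Model S1 wins the head-to-head 15–5.

Model S1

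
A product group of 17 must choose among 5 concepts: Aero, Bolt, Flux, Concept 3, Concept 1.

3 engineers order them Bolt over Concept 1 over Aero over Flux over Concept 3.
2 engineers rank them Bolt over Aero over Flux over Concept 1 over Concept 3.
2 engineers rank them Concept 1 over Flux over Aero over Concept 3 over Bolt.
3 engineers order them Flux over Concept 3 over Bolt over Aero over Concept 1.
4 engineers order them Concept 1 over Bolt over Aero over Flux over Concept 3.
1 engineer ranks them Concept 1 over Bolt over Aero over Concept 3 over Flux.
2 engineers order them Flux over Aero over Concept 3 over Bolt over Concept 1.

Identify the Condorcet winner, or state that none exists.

Check each pair by majority over 17 ballots:
Aero vs Bolt: Bolt, 13–4.
Aero vs Flux: Aero, 10–7.
Aero vs Concept 3: Aero, 14–3.
Aero vs Concept 1: Concept 1 wins 10–7.
Bolt vs Flux: Bolt wins 10–7.
Bolt vs Concept 3: Bolt wins 10–7.
Bolt–Concept 1: Bolt 10–7.
Flux–Concept 3: Flux 16–1.
Flux–Concept 1: Concept 1 10–7.
Concept 3 vs Concept 1: Concept 1, 12–5.
Bolt defeats every rival head-to-head and is the Condorcet winner.

Bolt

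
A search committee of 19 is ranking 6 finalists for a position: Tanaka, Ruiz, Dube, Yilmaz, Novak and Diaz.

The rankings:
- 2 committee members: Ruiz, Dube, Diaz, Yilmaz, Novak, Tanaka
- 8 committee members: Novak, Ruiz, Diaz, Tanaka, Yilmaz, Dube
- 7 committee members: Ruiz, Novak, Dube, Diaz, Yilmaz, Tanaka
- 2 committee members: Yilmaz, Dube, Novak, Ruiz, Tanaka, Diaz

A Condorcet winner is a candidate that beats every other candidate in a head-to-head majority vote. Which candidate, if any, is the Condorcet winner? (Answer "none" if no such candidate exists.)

Novak

Check each pair by majority over 19 ballots:
Tanaka vs Ruiz: Ruiz, 19–0.
Tanaka vs Dube: Dube wins 11–8.
Tanaka–Yilmaz: Yilmaz 11–8.
Tanaka vs Novak: Novak, 19–0.
Tanaka–Diaz: Diaz 17–2.
Ruiz vs Dube: Ruiz is ranked higher on 2+8+7 = 17 ballots, Dube on 2. Ruiz wins 17–2.
Ruiz vs Yilmaz: Ruiz, 17–2.
Ruiz vs Novak: Novak wins 10–9.
Ruiz vs Diaz: 19 to 0, Ruiz.
Dube vs Yilmaz: 2+7 = 9 for Dube, 10 for Yilmaz — Yilmaz by 10–9.
Dube vs Novak: Dube preferred on 2+2 = 4 ballots; Novak wins 15–4.
Dube vs Diaz: 2+7+2 = 11 for Dube, 8 for Diaz — Dube by 11–8.
Yilmaz vs Novak: 4 to 15, Novak.
Yilmaz vs Diaz: 2 to 17, Diaz.
Novak vs Diaz: 17 to 2, Novak.
Novak defeats every rival head-to-head and is the Condorcet winner.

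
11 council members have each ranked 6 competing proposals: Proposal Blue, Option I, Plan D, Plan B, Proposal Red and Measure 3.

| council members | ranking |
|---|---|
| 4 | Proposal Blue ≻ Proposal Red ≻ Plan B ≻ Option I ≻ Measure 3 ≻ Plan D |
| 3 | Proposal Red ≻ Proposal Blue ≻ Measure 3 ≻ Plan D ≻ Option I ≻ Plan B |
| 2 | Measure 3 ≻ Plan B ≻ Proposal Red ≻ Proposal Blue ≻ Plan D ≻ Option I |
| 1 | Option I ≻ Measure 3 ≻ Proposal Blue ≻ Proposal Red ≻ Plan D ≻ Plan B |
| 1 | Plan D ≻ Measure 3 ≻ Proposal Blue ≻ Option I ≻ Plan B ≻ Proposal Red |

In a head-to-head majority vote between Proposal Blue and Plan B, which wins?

Ballots ranking Proposal Blue above Plan B: 4 + 3 + 1 + 1 = 9.
Ballots ranking Plan B above Proposal Blue: 11 − 9 = 2.
Proposal Blue wins the head-to-head 9–2.

Proposal Blue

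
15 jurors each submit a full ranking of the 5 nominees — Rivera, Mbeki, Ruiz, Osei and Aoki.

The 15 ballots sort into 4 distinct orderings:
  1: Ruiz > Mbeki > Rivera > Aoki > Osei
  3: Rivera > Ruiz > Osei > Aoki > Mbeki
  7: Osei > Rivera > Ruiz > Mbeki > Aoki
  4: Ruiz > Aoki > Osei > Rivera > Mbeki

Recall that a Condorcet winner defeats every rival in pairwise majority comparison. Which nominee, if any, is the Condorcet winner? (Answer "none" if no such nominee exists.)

none

Head-to-head results (15 jurors):
Rivera vs Mbeki: Rivera wins 14–1.
Rivera–Ruiz: Rivera 10–5.
Rivera–Osei: Osei 11–4.
Rivera–Aoki: Rivera 11–4.
Mbeki–Ruiz: Ruiz 15–0.
Mbeki vs Osei: Osei wins 14–1.
Mbeki–Aoki: Mbeki 8–7.
Ruiz vs Osei: Ruiz, 8–7.
Ruiz–Aoki: Ruiz 15–0.
Osei vs Aoki: Osei, 10–5.
Every nominee loses at least once (Rivera loses to Osei; Mbeki loses to Rivera; Ruiz loses to Rivera; Osei loses to Ruiz; Aoki loses to Rivera). The majority relation contains the cycle Rivera beats Ruiz beats Osei beats Rivera, so there is no Condorcet winner.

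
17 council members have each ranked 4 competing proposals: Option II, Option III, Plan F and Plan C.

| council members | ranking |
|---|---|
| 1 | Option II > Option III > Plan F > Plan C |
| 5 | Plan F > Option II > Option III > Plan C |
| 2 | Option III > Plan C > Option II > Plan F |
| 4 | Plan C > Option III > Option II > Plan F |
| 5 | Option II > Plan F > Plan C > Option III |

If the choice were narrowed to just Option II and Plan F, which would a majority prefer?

Ballots ranking Option II above Plan F: 1 + 2 + 4 + 5 = 12.
Ballots ranking Plan F above Option II: 17 − 12 = 5.
Option II wins the head-to-head 12–5.

Option II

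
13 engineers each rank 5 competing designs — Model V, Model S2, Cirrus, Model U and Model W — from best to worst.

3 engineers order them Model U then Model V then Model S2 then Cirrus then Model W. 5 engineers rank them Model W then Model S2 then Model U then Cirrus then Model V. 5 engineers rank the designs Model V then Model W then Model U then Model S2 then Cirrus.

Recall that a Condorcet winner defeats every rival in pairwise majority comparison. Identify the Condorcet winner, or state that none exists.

Pairwise majorities:
Model V vs Model S2: 3+5 = 8 for Model V, 5 for Model S2 — Model V by 8–5.
Model V vs Cirrus: 8 to 5, Model V.
Model V vs Model U: Model U wins 8–5.
Model V vs Model W: Model V, 8–5.
Model S2 vs Cirrus: Model S2 preferred on 3+5+5 = 13 ballots; Model S2 wins 13–0.
Model S2 vs Model U: Model S2 is ranked higher on 5 ballots, Model U on 8. Model U wins 8–5.
Model S2 vs Model W: 3 for Model S2, 10 for Model W — Model W by 10–3.
Cirrus–Model U: Model U 13–0.
Cirrus vs Model W: 3 to 10, Model W.
Model U–Model W: Model W 10–3.
No design is unbeaten: Model V loses to Model U; Model S2 loses to Model V; Cirrus loses to Model V; Model U loses to Model W; Model W loses to Model V. In particular Model V beats Model W beats Model U beats Model V is a majority cycle — no Condorcet winner exists.

none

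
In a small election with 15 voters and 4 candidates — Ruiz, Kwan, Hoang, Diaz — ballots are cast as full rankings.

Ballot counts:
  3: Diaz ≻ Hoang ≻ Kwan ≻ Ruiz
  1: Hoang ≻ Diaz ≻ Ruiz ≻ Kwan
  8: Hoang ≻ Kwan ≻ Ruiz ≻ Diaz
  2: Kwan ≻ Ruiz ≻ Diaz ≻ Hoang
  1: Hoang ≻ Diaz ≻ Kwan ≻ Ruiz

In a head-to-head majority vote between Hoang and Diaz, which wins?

Ballots ranking Hoang above Diaz: 1 + 8 + 1 = 10.
Ballots ranking Diaz above Hoang: 15 − 10 = 5.
Hoang wins the head-to-head 10–5.

Hoang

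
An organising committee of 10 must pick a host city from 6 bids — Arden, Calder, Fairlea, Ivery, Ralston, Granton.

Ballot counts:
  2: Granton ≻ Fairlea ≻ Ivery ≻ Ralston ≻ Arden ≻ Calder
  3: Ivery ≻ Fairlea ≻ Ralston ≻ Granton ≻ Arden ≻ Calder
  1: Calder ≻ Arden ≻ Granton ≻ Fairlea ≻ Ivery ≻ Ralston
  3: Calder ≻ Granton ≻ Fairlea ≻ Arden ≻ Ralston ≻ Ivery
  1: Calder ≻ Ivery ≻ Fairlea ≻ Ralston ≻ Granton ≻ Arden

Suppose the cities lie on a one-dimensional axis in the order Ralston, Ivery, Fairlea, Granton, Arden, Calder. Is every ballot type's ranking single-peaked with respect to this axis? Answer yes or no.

Axis positions: Ralston=1, Ivery=2, Fairlea=3, Granton=4, Arden=5, Calder=6.
Ballot type 1 (peak Granton at position 4): ranking walks positions 4-3-2-1-5-6, expanding outward from the peak — single-peaked.
Ballot type 2 (peak Ivery at position 2): ranking walks positions 2-3-1-4-5-6, expanding outward from the peak — single-peaked.
Ballot type 3 (peak Calder at position 6): ranking walks positions 6-5-4-3-2-1, expanding outward from the peak — single-peaked.
Ballot type 4: ranking walks positions 6-4-3-5-1-2; Granton is ranked above Arden even though Arden lies between Granton and the peak Calder on the axis — preferences dip and rise again. Not single-peaked.
Ballot type 5: ranking walks positions 6-2-3-1-4-5; Ivery is ranked above Arden even though Arden lies between Ivery and the peak Calder on the axis — preferences dip and rise again. Not single-peaked.
Ballot type 4 violates single-peakedness, so the profile is not single-peaked on this axis.

no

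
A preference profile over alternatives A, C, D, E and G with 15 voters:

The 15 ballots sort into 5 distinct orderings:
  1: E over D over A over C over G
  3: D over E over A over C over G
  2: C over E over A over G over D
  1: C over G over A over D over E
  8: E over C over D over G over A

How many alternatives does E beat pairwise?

E against each rival (15 voters):
E vs A: E preferred on 1+3+2+8 = 14 ballots; E wins 14–1.
E vs C: E wins 12–3.
E vs D: 11 to 4, E.
E vs G: 14 to 1, E.
E beats A, C, D, G — 4 pairwise wins.

4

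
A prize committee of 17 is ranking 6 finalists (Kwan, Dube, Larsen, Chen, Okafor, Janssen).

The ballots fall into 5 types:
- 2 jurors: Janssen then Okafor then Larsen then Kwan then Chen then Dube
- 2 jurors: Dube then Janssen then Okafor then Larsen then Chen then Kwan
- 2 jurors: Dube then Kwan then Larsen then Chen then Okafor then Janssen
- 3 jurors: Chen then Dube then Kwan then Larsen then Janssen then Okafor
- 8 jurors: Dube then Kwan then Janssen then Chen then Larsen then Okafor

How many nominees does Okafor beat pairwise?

Okafor against each rival (17 jurors):
Okafor vs Kwan: Kwan, 13–4.
Okafor vs Dube: 2 for Okafor, 15 for Dube — Dube by 15–2.
Okafor vs Larsen: 2+2 = 4 for Okafor, 13 for Larsen — Larsen by 13–4.
Okafor–Chen: Chen 13–4.
Okafor vs Janssen: Okafor is ranked higher on 2 ballots, Janssen on 15. Janssen wins 15–2.
Okafor beats no one; loses to Kwan, Dube, Larsen, Chen, Janssen — 0 pairwise wins.

0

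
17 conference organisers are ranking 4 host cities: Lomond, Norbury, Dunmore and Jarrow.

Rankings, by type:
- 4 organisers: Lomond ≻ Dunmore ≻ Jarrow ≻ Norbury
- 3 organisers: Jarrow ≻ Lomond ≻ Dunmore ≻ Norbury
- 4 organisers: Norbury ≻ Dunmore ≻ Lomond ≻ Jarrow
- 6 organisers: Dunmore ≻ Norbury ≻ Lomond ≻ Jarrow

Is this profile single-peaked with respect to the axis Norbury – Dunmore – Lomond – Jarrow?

yes

Axis positions: Norbury=1, Dunmore=2, Lomond=3, Jarrow=4.
Type 1 (peak Lomond at position 3): ranking walks positions 3-2-4-1, expanding outward from the peak — single-peaked.
Type 2 (peak Jarrow at position 4): ranking walks positions 4-3-2-1, expanding outward from the peak — single-peaked.
Type 3 (peak Norbury at position 1): ranking walks positions 1-2-3-4, expanding outward from the peak — single-peaked.
Type 4 (peak Dunmore at position 2): ranking walks positions 2-1-3-4, expanding outward from the peak — single-peaked.
Every ranking is single-peaked on this axis.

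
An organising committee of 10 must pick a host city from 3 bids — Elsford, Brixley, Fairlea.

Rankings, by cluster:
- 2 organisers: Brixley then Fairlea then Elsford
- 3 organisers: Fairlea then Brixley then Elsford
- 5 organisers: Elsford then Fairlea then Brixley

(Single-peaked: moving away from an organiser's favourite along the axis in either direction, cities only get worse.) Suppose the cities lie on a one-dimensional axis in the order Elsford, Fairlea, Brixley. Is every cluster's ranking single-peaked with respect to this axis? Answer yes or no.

Axis positions: Elsford=1, Fairlea=2, Brixley=3.
Cluster 1 (peak Brixley at position 3): ranking walks positions 3-2-1, expanding outward from the peak — single-peaked.
Cluster 2 (peak Fairlea at position 2): ranking walks positions 2-3-1, expanding outward from the peak — single-peaked.
Cluster 3 (peak Elsford at position 1): ranking walks positions 1-2-3, expanding outward from the peak — single-peaked.
Every ranking is single-peaked on this axis.

yes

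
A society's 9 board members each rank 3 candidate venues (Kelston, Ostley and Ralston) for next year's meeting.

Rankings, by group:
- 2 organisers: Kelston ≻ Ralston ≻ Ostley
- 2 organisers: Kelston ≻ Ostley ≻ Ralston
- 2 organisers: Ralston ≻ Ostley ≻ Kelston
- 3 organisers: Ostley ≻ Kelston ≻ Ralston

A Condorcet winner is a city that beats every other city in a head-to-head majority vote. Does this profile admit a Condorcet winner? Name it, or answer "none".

Ostley

Check each pair by majority over 9 ballots:
Kelston vs Ostley: 4 to 5, Ostley.
Kelston vs Ralston: 2+2+3 = 7 for Kelston, 2 for Ralston — Kelston by 7–2.
Ostley vs Ralston: 2+3 = 5 for Ostley, 4 for Ralston — Ostley by 5–4.
Only Ostley has no losses; Ostley is the Condorcet winner.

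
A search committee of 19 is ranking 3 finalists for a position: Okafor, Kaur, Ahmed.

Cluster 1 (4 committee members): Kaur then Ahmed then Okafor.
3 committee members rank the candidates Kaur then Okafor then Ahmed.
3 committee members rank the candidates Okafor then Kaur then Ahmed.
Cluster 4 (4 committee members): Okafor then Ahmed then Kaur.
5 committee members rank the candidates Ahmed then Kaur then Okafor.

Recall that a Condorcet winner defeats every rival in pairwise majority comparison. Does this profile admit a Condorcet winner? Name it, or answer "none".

Kaur

Check each pair by majority over 19 ballots:
Okafor vs Kaur: Okafor preferred on 3+4 = 7 ballots; Kaur wins 12–7.
Okafor vs Ahmed: Okafor preferred on 3+3+4 = 10 ballots; Okafor wins 10–9.
Kaur vs Ahmed: Kaur, 10–9.
Kaur wins every pairwise contest, so Kaur is the Condorcet winner.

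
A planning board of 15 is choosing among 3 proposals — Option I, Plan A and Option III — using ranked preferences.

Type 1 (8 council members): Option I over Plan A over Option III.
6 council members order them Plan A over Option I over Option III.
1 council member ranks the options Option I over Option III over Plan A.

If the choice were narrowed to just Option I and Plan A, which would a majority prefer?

Ballots ranking Option I above Plan A: 8 + 1 = 9.
Ballots ranking Plan A above Option I: 15 − 9 = 6.
Option I wins the head-to-head 9–6.

Option I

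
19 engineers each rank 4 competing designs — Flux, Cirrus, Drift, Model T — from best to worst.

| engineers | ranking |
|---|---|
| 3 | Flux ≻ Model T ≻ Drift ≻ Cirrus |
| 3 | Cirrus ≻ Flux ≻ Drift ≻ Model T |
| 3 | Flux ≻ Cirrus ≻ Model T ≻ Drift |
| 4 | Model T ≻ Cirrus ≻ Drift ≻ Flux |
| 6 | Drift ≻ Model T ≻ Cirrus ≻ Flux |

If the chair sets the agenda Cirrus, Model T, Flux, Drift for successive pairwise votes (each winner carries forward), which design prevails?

Model T

Round 1: Cirrus vs Model T — 6–13, Model T advances.
Round 2: Model T vs Flux — 10–9, Model T advances.
Round 3: Model T vs Drift — 10–9, Model T advances.
The agenda winner is Model T.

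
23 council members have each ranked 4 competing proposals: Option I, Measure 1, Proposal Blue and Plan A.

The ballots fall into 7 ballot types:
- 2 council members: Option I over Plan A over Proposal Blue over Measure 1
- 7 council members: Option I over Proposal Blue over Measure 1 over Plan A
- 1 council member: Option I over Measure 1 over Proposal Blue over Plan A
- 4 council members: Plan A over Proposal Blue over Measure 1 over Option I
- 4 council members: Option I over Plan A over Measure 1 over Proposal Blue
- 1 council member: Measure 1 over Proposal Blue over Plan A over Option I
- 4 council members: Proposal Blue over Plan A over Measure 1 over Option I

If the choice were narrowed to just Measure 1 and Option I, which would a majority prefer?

Option I

Ballots ranking Measure 1 above Option I: 4 + 1 + 4 = 9.
Ballots ranking Option I above Measure 1: 23 − 9 = 14.
Option I wins the head-to-head 14–9.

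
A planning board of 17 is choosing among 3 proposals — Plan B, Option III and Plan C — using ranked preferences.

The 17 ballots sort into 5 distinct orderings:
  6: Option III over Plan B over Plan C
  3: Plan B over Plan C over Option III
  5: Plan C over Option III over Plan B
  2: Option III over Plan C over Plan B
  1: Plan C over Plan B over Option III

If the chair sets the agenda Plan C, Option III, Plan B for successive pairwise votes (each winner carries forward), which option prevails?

Round 1: Plan C vs Option III — 9–8, Plan C advances.
Round 2: Plan C vs Plan B — 8–9, Plan B advances.
The agenda winner is Plan B.

Plan B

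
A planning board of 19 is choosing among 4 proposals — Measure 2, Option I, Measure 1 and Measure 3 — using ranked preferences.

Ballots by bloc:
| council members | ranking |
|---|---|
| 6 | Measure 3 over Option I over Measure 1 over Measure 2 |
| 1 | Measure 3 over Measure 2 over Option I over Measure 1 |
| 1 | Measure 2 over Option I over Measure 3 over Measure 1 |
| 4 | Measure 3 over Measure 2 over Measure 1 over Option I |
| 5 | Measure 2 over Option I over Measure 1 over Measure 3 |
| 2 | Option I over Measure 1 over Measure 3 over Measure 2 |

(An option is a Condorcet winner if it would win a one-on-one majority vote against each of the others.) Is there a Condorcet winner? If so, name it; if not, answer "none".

Measure 3

Pairwise majorities:
Measure 2–Option I: Measure 2 11–8.
Measure 2 vs Measure 1: Measure 2, 11–8.
Measure 2 vs Measure 3: Measure 2 preferred on 1+5 = 6 ballots; Measure 3 wins 13–6.
Option I vs Measure 1: Option I, 15–4.
Option I vs Measure 3: Option I preferred on 1+5+2 = 8 ballots; Measure 3 wins 11–8.
Measure 1 vs Measure 3: 7 to 12, Measure 3.
Measure 3 wins every pairwise contest, so Measure 3 is the Condorcet winner.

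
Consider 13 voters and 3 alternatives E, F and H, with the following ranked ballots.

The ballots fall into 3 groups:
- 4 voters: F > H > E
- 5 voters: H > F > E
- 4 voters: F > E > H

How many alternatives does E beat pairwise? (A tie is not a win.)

0

E against each rival (13 voters):
E vs F: E preferred on 0 ballots; F wins 13–0.
E vs H: H wins 9–4.
E beats no one; loses to F, H — 0 pairwise wins.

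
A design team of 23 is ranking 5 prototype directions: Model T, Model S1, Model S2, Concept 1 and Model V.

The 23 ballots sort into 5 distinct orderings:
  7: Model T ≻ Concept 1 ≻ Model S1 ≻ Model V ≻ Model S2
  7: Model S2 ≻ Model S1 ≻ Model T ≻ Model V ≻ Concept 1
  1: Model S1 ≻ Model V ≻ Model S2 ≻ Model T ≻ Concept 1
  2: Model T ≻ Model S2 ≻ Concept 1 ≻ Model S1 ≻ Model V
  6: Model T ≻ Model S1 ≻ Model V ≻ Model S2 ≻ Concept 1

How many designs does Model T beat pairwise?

Model T against each rival (23 engineers):
Model T vs Model S1: Model T, 15–8.
Model T–Model S2: Model T 15–8.
Model T–Concept 1: Model T 23–0.
Model T–Model V: Model T 22–1.
Model T beats Model S1, Model S2, Concept 1, Model V — 4 pairwise wins.

4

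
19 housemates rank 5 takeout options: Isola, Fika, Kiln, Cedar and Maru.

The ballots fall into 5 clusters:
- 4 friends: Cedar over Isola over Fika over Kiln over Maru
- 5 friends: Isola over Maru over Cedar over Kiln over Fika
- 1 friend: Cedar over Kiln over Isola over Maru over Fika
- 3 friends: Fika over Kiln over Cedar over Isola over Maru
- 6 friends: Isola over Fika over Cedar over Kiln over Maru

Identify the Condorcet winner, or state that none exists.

Head-to-head results (19 friends):
Isola vs Fika: Isola wins 16–3.
Isola vs Kiln: Isola, 15–4.
Isola vs Cedar: Isola, 11–8.
Isola vs Maru: Isola preferred on 4+5+1+3+6 = 19 ballots; Isola wins 19–0.
Fika–Kiln: Fika 13–6.
Fika vs Cedar: Cedar, 10–9.
Fika vs Maru: Fika, 13–6.
Kiln vs Cedar: Kiln preferred on 3 ballots; Cedar wins 16–3.
Kiln–Maru: Kiln 14–5.
Cedar–Maru: Cedar 14–5.
Isola beats each of Fika, Kiln, Cedar, Maru — Isola is the Condorcet winner.

Isola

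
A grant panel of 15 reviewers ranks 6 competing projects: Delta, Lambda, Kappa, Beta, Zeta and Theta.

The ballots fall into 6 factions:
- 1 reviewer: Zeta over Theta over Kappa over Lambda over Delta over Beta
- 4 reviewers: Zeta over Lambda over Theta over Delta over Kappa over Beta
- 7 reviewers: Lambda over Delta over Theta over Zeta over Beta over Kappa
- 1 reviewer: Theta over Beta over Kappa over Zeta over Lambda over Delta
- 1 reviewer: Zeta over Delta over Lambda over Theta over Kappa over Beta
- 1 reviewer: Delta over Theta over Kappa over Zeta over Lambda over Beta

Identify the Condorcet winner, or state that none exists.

none

Check each pair by majority over 15 ballots:
Delta vs Lambda: Lambda wins 13–2.
Delta vs Kappa: Delta wins 13–2.
Delta–Beta: Delta 14–1.
Delta vs Zeta: Delta, 8–7.
Delta vs Theta: Delta, 9–6.
Lambda vs Kappa: Lambda, 12–3.
Lambda–Beta: Lambda 14–1.
Lambda vs Zeta: Zeta wins 8–7.
Lambda vs Theta: Lambda wins 12–3.
Kappa vs Beta: Beta, 8–7.
Kappa vs Zeta: Zeta, 13–2.
Kappa vs Theta: Theta, 15–0.
Beta vs Zeta: Zeta wins 14–1.
Beta–Theta: Theta 15–0.
Zeta vs Theta: Theta, 9–6.
Each project drops at least one matchup (Delta loses to Lambda; Lambda loses to Zeta; Kappa loses to Delta; Beta loses to Delta; Zeta loses to Delta; Theta loses to Delta); the cycle Delta > Zeta > Lambda > Delta rules out a Condorcet winner.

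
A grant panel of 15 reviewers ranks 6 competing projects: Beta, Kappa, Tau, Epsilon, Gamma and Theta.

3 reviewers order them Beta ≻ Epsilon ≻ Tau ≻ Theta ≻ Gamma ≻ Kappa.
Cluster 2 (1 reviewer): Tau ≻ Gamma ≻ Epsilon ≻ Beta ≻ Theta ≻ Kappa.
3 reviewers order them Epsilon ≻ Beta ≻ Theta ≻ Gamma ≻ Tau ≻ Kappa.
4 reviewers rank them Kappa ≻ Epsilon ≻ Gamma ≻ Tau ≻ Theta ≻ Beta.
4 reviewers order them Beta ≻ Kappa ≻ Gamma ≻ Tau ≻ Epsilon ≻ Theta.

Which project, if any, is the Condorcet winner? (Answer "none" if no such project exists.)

none

Check each pair by majority over 15 ballots:
Beta–Kappa: Beta 11–4.
Beta vs Tau: Beta, 10–5.
Beta vs Epsilon: Epsilon wins 8–7.
Beta vs Gamma: Beta wins 10–5.
Beta vs Theta: Beta wins 11–4.
Kappa vs Tau: 8 to 7, Kappa.
Kappa–Epsilon: Kappa 8–7.
Kappa vs Gamma: Kappa, 8–7.
Kappa vs Theta: Kappa, 8–7.
Tau–Epsilon: Epsilon 10–5.
Tau vs Gamma: Gamma, 11–4.
Tau–Theta: Tau 12–3.
Epsilon vs Gamma: 10 to 5, Epsilon.
Epsilon vs Theta: Epsilon is ranked higher on 3+1+3+4+4 = 15 ballots, Theta on 0. Epsilon wins 15–0.
Gamma vs Theta: Gamma wins 9–6.
Every project loses at least once (Beta loses to Epsilon; Kappa loses to Beta; Tau loses to Beta; Epsilon loses to Kappa; Gamma loses to Beta; Theta loses to Beta). The majority relation contains the cycle Beta > Kappa > Epsilon > Beta, so there is no Condorcet winner.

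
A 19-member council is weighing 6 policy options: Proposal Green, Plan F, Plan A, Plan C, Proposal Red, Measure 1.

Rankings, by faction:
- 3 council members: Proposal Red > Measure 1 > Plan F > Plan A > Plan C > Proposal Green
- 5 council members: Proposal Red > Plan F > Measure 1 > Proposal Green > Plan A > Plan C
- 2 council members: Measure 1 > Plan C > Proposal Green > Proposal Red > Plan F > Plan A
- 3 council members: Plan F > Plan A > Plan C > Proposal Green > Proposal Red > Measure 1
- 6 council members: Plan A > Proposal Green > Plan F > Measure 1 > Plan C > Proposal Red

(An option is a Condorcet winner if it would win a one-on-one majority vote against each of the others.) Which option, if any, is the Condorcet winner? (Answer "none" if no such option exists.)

Check each pair by majority over 19 ballots:
Proposal Green–Plan F: Plan F 11–8.
Proposal Green vs Plan A: Plan A wins 12–7.
Proposal Green vs Plan C: Proposal Green, 11–8.
Proposal Green vs Proposal Red: Proposal Green wins 11–8.
Proposal Green vs Measure 1: 3+6 = 9 for Proposal Green, 10 for Measure 1 — Measure 1 by 10–9.
Plan F–Plan A: Plan F 13–6.
Plan F vs Plan C: Plan F is ranked higher on 3+5+3+6 = 17 ballots, Plan C on 2. Plan F wins 17–2.
Plan F vs Proposal Red: Plan F preferred on 3+6 = 9 ballots; Proposal Red wins 10–9.
Plan F vs Measure 1: Plan F wins 14–5.
Plan A vs Plan C: Plan A, 17–2.
Plan A vs Proposal Red: Proposal Red wins 10–9.
Plan A vs Measure 1: 3+6 = 9 for Plan A, 10 for Measure 1 — Measure 1 by 10–9.
Plan C vs Proposal Red: Plan C, 11–8.
Plan C vs Measure 1: Plan C preferred on 3 ballots; Measure 1 wins 16–3.
Proposal Red vs Measure 1: Proposal Red, 11–8.
Each option drops at least one matchup (Proposal Green loses to Plan F; Plan F loses to Proposal Red; Plan A loses to Plan F; Plan C loses to Proposal Green; Proposal Red loses to Proposal Green; Measure 1 loses to Plan F); the cycle Proposal Green → Proposal Red → Plan F → Proposal Green rules out a Condorcet winner.

none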